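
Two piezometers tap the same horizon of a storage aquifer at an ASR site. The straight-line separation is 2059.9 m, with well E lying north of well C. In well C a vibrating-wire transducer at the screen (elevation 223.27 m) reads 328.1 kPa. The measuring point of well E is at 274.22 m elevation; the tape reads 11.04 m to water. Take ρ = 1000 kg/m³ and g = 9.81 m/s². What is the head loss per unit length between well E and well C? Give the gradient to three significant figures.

Pressure head at well C: ψ = P/(ρg) = 328.1×1000 / (1000 × 9.81) = 33.45 m.
Total head at well C: h = z + ψ = 223.27 + 33.45 = 256.72 m.
Total head at well E: h = 274.22 − 11.04 = 263.18 m.
Head difference: h(well C) − h(well E) = 256.72 − 263.18 = -6.46 m.
Hydraulic gradient: i = |Δh| / L = 6.46 / 2059.9 = 0.00314.

i ≈ 0.00314 m/m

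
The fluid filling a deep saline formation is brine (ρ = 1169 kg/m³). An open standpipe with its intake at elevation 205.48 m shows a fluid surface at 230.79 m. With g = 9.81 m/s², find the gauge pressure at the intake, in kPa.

P ≈ 290 kPa

Pressure head ψ = h − z = 230.79 − 205.48 = 25.31 m.
P = ρgψ = 1169 × 9.81 × 25.31 = 290252 Pa ≈ 290 kPa.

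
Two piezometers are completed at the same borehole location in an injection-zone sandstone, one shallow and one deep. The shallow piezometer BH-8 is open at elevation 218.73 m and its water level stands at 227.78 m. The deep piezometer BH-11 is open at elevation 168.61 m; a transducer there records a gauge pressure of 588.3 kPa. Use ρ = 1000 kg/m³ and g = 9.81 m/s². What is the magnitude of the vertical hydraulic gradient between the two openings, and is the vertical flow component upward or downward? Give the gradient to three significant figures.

Total head at BH-8: h = 227.78 m (water level in the standpipe).
Pressure head at BH-11: ψ = P/(ρg) = 588.3×1000 / (1000 × 9.81) = 59.97 m.
Total head at BH-11: h = z + ψ = 168.61 + 59.97 = 228.58 m.
Δh = h(BH-8) − h(BH-11) = 227.78 − 228.58 = -0.80 m.
Vertical separation Δz = 218.73 − 168.61 = 50.12 m.
|i_v| = |Δh| / Δz = 0.80 / 50.12 = 0.0160.
Head is higher in the deep piezometer, so vertical flow is upward (discharge condition).

|i_v| ≈ 0.0160; vertical flow is upward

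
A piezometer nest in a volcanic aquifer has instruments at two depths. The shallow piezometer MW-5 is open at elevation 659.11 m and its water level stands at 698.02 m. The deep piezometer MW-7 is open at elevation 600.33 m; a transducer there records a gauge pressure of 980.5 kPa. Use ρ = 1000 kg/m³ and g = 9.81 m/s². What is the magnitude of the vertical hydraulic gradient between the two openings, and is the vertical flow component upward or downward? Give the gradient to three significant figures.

|i_v| ≈ 0.0384; vertical flow is upward

Total head at MW-5: h = 698.02 m (water level in the standpipe).
Pressure head at MW-7: ψ = P/(ρg) = 980.5×1000 / (1000 × 9.81) = 99.95 m.
Total head at MW-7: h = z + ψ = 600.33 + 99.95 = 700.28 m.
Δh = h(MW-5) − h(MW-7) = 698.02 − 700.28 = -2.26 m.
Vertical separation Δz = 659.11 − 600.33 = 58.78 m.
|i_v| = |Δh| / Δz = 2.26 / 58.78 = 0.0384.
Head is higher in the deep piezometer, so vertical flow is upward (discharge condition).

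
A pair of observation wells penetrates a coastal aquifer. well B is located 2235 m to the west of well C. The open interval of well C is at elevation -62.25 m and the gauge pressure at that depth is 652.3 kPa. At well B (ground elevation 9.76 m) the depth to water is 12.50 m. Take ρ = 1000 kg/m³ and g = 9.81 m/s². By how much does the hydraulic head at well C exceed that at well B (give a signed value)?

Pressure head at well C: ψ = P/(ρg) = 652.3×1000 / (1000 × 9.81) = 66.49 m.
Total head at well C: h = z + ψ = -62.25 + 66.49 = 4.24 m.
Total head at well B: h = 9.76 − 12.50 = -2.74 m.
Head difference: h(well C) − h(well B) = 4.24 − (-2.74) = 6.98 m.

Δh ≈ 6.98 m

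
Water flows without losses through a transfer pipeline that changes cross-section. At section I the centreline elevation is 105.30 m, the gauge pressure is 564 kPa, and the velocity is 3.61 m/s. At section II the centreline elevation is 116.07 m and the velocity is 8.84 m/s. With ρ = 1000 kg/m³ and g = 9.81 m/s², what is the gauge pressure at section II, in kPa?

Pressure head at I: ψ₁ = P₁/(ρg) = 564×1000 / (1000 × 9.81) = 57.49 m.
Velocity heads: v₁²/2g = 3.61²/19.62 = 0.664 m; v₂²/2g = 8.84²/19.62 = 3.983 m.
Total head H = z₁ + ψ₁ + v₁²/2g = 105.30 + 57.49 + 0.664 = 163.45 m.
ψ₂ = H − z₂ − v₂²/2g = 163.45 − 116.07 − 3.983 = 43.40 m.
P₂ = ρgψ₂ = 1000 × 9.81 × 43.40 ≈ 426 kPa.

P₂ ≈ 426 kPa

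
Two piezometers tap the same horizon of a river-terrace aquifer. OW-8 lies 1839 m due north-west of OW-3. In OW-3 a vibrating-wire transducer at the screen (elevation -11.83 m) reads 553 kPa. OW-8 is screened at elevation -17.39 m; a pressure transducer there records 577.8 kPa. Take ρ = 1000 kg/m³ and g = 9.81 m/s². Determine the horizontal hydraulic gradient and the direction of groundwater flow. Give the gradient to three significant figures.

Pressure head at OW-3: ψ = P/(ρg) = 553×1000 / (1000 × 9.81) = 56.37 m.
Total head at OW-3: h = z + ψ = -11.83 + 56.37 = 44.54 m.
Pressure head at OW-8: ψ = P/(ρg) = 577.8×1000 / (1000 × 9.81) = 58.90 m.
Total head at OW-8: h = z + ψ = -17.39 + 58.90 = 41.51 m.
Head difference: h(OW-3) − h(OW-8) = 44.54 − 41.51 = 3.03 m.
Hydraulic gradient: i = |Δh| / L = 3.03 / 1839 = 0.00165.
Flow is from higher to lower head: from OW-3 toward OW-8, i.e. toward the north-west.

i ≈ 0.00165; groundwater flows toward the north-west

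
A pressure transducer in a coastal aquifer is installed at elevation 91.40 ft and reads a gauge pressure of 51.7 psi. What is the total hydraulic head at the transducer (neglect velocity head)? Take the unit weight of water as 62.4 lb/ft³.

ψ = 144·P/γ = 144 × 51.7 / 62.4 = 119.31 ft.
h = z + ψ = 91.40 + 119.31 = 210.71 ft.

h ≈ 210.71 ft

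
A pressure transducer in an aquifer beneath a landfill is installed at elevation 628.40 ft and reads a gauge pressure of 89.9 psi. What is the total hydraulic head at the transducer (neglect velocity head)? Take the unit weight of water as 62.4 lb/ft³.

ψ = 144·P/γ = 144 × 89.9 / 62.4 = 207.46 ft.
h = z + ψ = 628.40 + 207.46 = 835.86 ft.

h ≈ 835.86 ft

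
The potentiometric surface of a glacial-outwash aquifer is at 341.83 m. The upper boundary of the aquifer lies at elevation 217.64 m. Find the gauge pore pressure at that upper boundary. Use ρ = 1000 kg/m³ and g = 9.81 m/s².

Pressure head at the aquifer top: ψ = h − z = 341.83 − 217.64 = 124.19 m.
P = ρgψ = 1000 × 9.81 × 124.19 = 1218304 Pa ≈ 1220 kPa.

P ≈ 1220 kPa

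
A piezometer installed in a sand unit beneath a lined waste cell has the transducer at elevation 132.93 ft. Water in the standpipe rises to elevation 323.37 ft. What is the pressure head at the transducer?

ψ ≈ 190.44 ft

Total head h = 323.37 ft (the water-surface elevation in the piezometer).
Pressure head ψ = h − z = 323.37 − 132.93 = 190.44 ft.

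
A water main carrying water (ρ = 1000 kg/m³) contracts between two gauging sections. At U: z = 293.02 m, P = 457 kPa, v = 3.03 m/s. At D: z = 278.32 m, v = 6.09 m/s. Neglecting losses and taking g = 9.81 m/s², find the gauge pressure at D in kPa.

P₂ ≈ 587 kPa

Pressure head at U: ψ₁ = P₁/(ρg) = 457×1000 / (1000 × 9.81) = 46.59 m.
Velocity heads: v₁²/2g = 3.03²/19.62 = 0.468 m; v₂²/2g = 6.09²/19.62 = 1.890 m.
Total head H = z₁ + ψ₁ + v₁²/2g = 293.02 + 46.59 + 0.468 = 340.08 m.
ψ₂ = H − z₂ − v₂²/2g = 340.08 − 278.32 − 1.890 = 59.87 m.
P₂ = ρgψ₂ = 1000 × 9.81 × 59.87 ≈ 587 kPa.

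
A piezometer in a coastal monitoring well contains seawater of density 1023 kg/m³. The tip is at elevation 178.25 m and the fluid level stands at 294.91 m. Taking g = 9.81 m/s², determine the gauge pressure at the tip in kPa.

Pressure head ψ = h − z = 294.91 − 178.25 = 116.66 m.
P = ρgψ = 1023 × 9.81 × 116.66 = 1170757 Pa ≈ 1170 kPa.

P ≈ 1170 kPa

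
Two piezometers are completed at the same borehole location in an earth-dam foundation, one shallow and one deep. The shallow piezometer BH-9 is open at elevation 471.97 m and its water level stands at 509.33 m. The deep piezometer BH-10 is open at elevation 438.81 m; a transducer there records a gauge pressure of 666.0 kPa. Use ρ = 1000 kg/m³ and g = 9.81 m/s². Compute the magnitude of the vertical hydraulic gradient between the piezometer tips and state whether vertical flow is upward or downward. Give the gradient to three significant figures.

|i_v| ≈ 0.0793; vertical flow is downward

Total head at BH-9: h = 509.33 m (water level in the standpipe).
Pressure head at BH-10: ψ = P/(ρg) = 666.0×1000 / (1000 × 9.81) = 67.89 m.
Total head at BH-10: h = z + ψ = 438.81 + 67.89 = 506.70 m.
Δh = h(BH-9) − h(BH-10) = 509.33 − 506.70 = 2.63 m.
Vertical separation Δz = 471.97 − 438.81 = 33.16 m.
|i_v| = |Δh| / Δz = 2.63 / 33.16 = 0.0793.
Head is higher in the shallow piezometer, so vertical flow is downward (recharge condition).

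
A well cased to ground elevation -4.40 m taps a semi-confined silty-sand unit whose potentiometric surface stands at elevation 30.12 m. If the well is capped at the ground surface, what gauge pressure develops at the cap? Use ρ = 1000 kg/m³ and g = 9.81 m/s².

P ≈ 339 kPa

Head above the cap: Δh = 30.12 − (-4.40) = 34.52 m.
P = ρgΔh = 1000 × 9.81 × 34.52 = 338641 Pa ≈ 339 kPa.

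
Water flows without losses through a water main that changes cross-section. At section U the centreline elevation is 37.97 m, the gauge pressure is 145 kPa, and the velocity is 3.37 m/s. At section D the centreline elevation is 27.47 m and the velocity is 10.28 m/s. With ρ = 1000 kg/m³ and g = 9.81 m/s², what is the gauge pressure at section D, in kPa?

Pressure head at U: ψ₁ = P₁/(ρg) = 145×1000 / (1000 × 9.81) = 14.78 m.
Velocity heads: v₁²/2g = 3.37²/19.62 = 0.579 m; v₂²/2g = 10.28²/19.62 = 5.386 m.
Total head H = z₁ + ψ₁ + v₁²/2g = 37.97 + 14.78 + 0.579 = 53.33 m.
ψ₂ = H − z₂ − v₂²/2g = 53.33 − 27.47 − 5.386 = 20.47 m.
P₂ = ρgψ₂ = 1000 × 9.81 × 20.47 ≈ 201 kPa.

P₂ ≈ 201 kPa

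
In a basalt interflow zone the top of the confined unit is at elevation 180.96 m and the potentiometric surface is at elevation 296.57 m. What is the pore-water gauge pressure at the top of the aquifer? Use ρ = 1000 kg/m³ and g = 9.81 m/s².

P ≈ 1130 kPa

Pressure head at the aquifer top: ψ = h − z = 296.57 − 180.96 = 115.61 m.
P = ρgψ = 1000 × 9.81 × 115.61 = 1134134 Pa ≈ 1130 kPa.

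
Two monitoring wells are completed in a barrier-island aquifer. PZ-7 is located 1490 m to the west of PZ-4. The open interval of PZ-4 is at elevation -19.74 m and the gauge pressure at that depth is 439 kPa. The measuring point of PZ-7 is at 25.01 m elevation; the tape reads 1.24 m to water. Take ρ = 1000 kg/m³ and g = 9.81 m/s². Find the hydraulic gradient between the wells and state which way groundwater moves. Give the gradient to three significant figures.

Pressure head at PZ-4: ψ = P/(ρg) = 439×1000 / (1000 × 9.81) = 44.75 m.
Total head at PZ-4: h = z + ψ = -19.74 + 44.75 = 25.01 m.
Total head at PZ-7: h = 25.01 − 1.24 = 23.77 m.
Head difference: h(PZ-4) − h(PZ-7) = 25.01 − 23.77 = 1.24 m.
Hydraulic gradient: i = |Δh| / L = 1.24 / 1490 = 0.000832.
Flow is from higher to lower head: from PZ-4 toward PZ-7, i.e. toward the west.

i ≈ 0.000832; groundwater flows toward the west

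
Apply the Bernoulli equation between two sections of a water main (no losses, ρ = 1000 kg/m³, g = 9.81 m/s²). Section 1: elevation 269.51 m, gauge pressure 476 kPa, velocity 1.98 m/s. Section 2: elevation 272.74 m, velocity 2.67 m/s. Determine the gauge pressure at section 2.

P₂ ≈ 443 kPa

Pressure head at 1: ψ₁ = P₁/(ρg) = 476×1000 / (1000 × 9.81) = 48.52 m.
Velocity heads: v₁²/2g = 1.98²/19.62 = 0.200 m; v₂²/2g = 2.67²/19.62 = 0.363 m.
Total head H = z₁ + ψ₁ + v₁²/2g = 269.51 + 48.52 + 0.200 = 318.23 m.
ψ₂ = H − z₂ − v₂²/2g = 318.23 − 272.74 − 0.363 = 45.13 m.
P₂ = ρgψ₂ = 1000 × 9.81 × 45.13 ≈ 443 kPa.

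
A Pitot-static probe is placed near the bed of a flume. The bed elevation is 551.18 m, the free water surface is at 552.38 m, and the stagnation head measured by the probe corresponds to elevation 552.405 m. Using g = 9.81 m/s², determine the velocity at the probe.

v ≈ 0.700 m/s

Near the bed, under hydrostatic conditions, the piezometric head (z + ψ) equals the free-surface elevation, 552.38 m.
Velocity head = total − piezometric = 552.405 − 552.38 = 0.025 m.
v = √(2g·h_v) = √(2 × 9.81 × 0.025) = 0.700 m/s.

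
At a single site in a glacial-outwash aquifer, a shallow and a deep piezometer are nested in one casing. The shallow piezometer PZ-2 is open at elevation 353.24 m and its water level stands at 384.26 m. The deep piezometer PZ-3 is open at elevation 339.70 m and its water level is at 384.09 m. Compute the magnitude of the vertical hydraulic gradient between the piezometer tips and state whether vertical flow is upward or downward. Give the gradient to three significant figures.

Total head at PZ-2: h = 384.26 m (water level in the standpipe).
Total head at PZ-3: h = 384.09 m.
Δh = h(PZ-2) − h(PZ-3) = 384.26 − 384.09 = 0.17 m.
Vertical separation Δz = 353.24 − 339.70 = 13.54 m.
|i_v| = |Δh| / Δz = 0.17 / 13.54 = 0.0126.
Head is higher in the shallow piezometer, so vertical flow is downward (recharge condition).

|i_v| ≈ 0.0126; vertical flow is downward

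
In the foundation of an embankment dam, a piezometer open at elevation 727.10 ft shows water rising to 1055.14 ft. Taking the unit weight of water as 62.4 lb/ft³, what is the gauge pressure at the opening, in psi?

Pressure head ψ = h − z = 1055.14 − 727.10 = 328.04 ft.
P = γ·ψ / 144 = 62.4 × 328.04 / 144 = 142 psi.

P ≈ 142 psi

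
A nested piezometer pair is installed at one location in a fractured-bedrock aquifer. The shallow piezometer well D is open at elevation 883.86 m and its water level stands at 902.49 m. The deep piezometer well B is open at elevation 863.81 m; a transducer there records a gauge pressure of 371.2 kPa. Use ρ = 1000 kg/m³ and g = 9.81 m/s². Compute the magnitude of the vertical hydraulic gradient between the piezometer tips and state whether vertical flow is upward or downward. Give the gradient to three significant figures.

|i_v| ≈ 0.0419; vertical flow is downward

Total head at well D: h = 902.49 m (water level in the standpipe).
Pressure head at well B: ψ = P/(ρg) = 371.2×1000 / (1000 × 9.81) = 37.84 m.
Total head at well B: h = z + ψ = 863.81 + 37.84 = 901.65 m.
Δh = h(well D) − h(well B) = 902.49 − 901.65 = 0.84 m.
Vertical separation Δz = 883.86 − 863.81 = 20.05 m.
|i_v| = |Δh| / Δz = 0.84 / 20.05 = 0.0419.
Head is higher in the shallow piezometer, so vertical flow is downward (recharge condition).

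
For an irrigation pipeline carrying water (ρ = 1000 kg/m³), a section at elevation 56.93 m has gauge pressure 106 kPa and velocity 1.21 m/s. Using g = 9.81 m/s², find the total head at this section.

Pressure head ψ = P/(ρg) = 106×1000 / (1000 × 9.81) = 10.81 m.
Velocity head = v²/(2g) = 1.21² / (2 × 9.81) = 0.075 m.
h = z + ψ + v²/(2g) = 56.93 + 10.81 + 0.075 = 67.81 m.

h ≈ 67.81 m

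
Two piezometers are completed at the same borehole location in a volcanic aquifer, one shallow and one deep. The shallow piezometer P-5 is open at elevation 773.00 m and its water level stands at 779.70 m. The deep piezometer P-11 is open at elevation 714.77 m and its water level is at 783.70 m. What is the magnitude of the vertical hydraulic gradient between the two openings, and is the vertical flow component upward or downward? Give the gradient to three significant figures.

Total head at P-5: h = 779.70 m (water level in the standpipe).
Total head at P-11: h = 783.70 m.
Δh = h(P-5) − h(P-11) = 779.70 − 783.70 = -4.00 m.
Vertical separation Δz = 773.00 − 714.77 = 58.23 m.
|i_v| = |Δh| / Δz = 4.00 / 58.23 = 0.0687.
Head is higher in the deep piezometer, so vertical flow is upward (discharge condition).

|i_v| ≈ 0.0687; vertical flow is upward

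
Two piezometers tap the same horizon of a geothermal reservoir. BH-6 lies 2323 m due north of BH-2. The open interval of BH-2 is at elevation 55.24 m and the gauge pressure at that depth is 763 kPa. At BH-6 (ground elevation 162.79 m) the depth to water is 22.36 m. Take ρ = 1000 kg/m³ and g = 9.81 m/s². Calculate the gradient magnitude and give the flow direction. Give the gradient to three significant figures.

i ≈ 0.00319; groundwater flows toward the south

Pressure head at BH-2: ψ = P/(ρg) = 763×1000 / (1000 × 9.81) = 77.78 m.
Total head at BH-2: h = z + ψ = 55.24 + 77.78 = 133.02 m.
Total head at BH-6: h = 162.79 − 22.36 = 140.43 m.
Head difference: h(BH-2) − h(BH-6) = 133.02 − 140.43 = -7.41 m.
Hydraulic gradient: i = |Δh| / L = 7.41 / 2323 = 0.00319.
Flow is from higher to lower head: from BH-6 toward BH-2, i.e. toward the south.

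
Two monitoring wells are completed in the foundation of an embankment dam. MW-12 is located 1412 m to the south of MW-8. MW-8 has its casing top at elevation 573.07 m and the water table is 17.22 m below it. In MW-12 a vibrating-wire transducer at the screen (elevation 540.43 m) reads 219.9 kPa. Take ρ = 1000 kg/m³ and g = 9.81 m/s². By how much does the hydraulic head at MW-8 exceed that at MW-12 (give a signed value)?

Total head at MW-8: h = 573.07 − 17.22 = 555.85 m.
Pressure head at MW-12: ψ = P/(ρg) = 219.9×1000 / (1000 × 9.81) = 22.42 m.
Total head at MW-12: h = z + ψ = 540.43 + 22.42 = 562.85 m.
Head difference: h(MW-8) − h(MW-12) = 555.85 − 562.85 = -7.00 m.

Δh ≈ -7.00 m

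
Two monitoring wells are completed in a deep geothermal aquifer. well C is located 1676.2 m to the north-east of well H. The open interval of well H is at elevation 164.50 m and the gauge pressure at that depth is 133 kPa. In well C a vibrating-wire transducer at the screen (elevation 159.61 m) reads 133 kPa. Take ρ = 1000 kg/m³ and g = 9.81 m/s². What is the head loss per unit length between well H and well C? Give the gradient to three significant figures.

i ≈ 0.00292 m/m

Pressure head at well H: ψ = P/(ρg) = 133×1000 / (1000 × 9.81) = 13.56 m.
Total head at well H: h = z + ψ = 164.50 + 13.56 = 178.06 m.
Pressure head at well C: ψ = P/(ρg) = 133×1000 / (1000 × 9.81) = 13.56 m.
Total head at well C: h = z + ψ = 159.61 + 13.56 = 173.17 m.
Head difference: h(well H) − h(well C) = 178.06 − 173.17 = 4.89 m.
Hydraulic gradient: i = |Δh| / L = 4.89 / 1676.2 = 0.00292.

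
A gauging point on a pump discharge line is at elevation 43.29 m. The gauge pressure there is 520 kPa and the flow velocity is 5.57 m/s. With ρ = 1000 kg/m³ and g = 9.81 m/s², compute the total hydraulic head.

h ≈ 97.88 m

Pressure head ψ = P/(ρg) = 520×1000 / (1000 × 9.81) = 53.01 m.
Velocity head = v²/(2g) = 5.57² / (2 × 9.81) = 1.581 m.
h = z + ψ + v²/(2g) = 43.29 + 53.01 + 1.581 = 97.88 m.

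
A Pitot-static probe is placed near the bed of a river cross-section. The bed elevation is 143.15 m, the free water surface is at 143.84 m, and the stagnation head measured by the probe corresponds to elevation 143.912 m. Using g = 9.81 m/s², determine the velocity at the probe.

v ≈ 1.19 m/s

Near the bed, under hydrostatic conditions, the piezometric head (z + ψ) equals the free-surface elevation, 143.84 m.
Velocity head = total − piezometric = 143.912 − 143.84 = 0.072 m.
v = √(2g·h_v) = √(2 × 9.81 × 0.072) = 1.19 m/s.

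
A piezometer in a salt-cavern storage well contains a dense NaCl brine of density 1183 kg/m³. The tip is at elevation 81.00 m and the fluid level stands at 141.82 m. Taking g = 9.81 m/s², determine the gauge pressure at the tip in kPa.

P ≈ 706 kPa

Pressure head ψ = h − z = 141.82 − 81.00 = 60.82 m.
P = ρgψ = 1183 × 9.81 × 60.82 = 705830 Pa ≈ 706 kPa.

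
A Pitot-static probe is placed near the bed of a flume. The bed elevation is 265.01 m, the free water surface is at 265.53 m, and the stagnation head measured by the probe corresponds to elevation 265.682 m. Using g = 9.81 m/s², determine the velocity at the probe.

v ≈ 1.73 m/s

Near the bed, under hydrostatic conditions, the piezometric head (z + ψ) equals the free-surface elevation, 265.53 m.
Velocity head = total − piezometric = 265.682 − 265.53 = 0.152 m.
v = √(2g·h_v) = √(2 × 9.81 × 0.152) = 1.73 m/s.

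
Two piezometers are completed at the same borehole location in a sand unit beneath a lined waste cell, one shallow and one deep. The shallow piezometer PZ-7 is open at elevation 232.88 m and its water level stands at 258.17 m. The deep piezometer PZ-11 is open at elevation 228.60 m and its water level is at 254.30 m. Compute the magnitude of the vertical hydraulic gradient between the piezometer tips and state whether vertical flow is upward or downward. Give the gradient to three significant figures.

Total head at PZ-7: h = 258.17 m (water level in the standpipe).
Total head at PZ-11: h = 254.30 m.
Δh = h(PZ-7) − h(PZ-11) = 258.17 − 254.30 = 3.87 m.
Vertical separation Δz = 232.88 − 228.60 = 4.28 m.
|i_v| = |Δh| / Δz = 3.87 / 4.28 = 0.904.
Head is higher in the shallow piezometer, so vertical flow is downward (recharge condition).

|i_v| ≈ 0.904; vertical flow is downward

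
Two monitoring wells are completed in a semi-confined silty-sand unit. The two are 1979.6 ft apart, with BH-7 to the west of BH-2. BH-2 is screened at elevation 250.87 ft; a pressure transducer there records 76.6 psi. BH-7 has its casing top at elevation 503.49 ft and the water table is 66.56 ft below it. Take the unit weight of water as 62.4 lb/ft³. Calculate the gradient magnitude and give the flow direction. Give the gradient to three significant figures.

i ≈ 0.00469; groundwater flows toward the east

Pressure head at BH-2: ψ = 144·P/γ = 144 × 76.6 / 62.4 = 176.77 ft.
Total head at BH-2: h = z + ψ = 250.87 + 176.77 = 427.64 ft.
Total head at BH-7: h = 503.49 − 66.56 = 436.93 ft.
Head difference: h(BH-2) − h(BH-7) = 427.64 − 436.93 = -9.29 ft.
Hydraulic gradient: i = |Δh| / L = 9.29 / 1979.6 = 0.00469.
Flow is from higher to lower head: from BH-7 toward BH-2, i.e. toward the east.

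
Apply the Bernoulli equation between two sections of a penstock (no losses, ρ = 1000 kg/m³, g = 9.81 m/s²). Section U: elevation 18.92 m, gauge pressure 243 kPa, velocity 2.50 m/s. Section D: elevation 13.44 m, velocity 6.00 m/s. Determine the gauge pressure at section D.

Pressure head at U: ψ₁ = P₁/(ρg) = 243×1000 / (1000 × 9.81) = 24.77 m.
Velocity heads: v₁²/2g = 2.50²/19.62 = 0.319 m; v₂²/2g = 6.00²/19.62 = 1.835 m.
Total head H = z₁ + ψ₁ + v₁²/2g = 18.92 + 24.77 + 0.319 = 44.01 m.
ψ₂ = H − z₂ − v₂²/2g = 44.01 − 13.44 − 1.835 = 28.73 m.
P₂ = ρgψ₂ = 1000 × 9.81 × 28.73 ≈ 282 kPa.

P₂ ≈ 282 kPa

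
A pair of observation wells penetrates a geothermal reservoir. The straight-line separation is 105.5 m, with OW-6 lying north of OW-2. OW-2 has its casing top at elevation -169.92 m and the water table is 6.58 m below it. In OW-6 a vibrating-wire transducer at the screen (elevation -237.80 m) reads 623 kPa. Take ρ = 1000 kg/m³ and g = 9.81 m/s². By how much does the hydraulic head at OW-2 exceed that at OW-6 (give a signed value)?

Total head at OW-2: h = -169.92 − 6.58 = -176.50 m.
Pressure head at OW-6: ψ = P/(ρg) = 623×1000 / (1000 × 9.81) = 63.51 m.
Total head at OW-6: h = z + ψ = -237.80 + 63.51 = -174.29 m.
Head difference: h(OW-2) − h(OW-6) = -176.50 − (-174.29) = -2.21 m.

Δh ≈ -2.21 m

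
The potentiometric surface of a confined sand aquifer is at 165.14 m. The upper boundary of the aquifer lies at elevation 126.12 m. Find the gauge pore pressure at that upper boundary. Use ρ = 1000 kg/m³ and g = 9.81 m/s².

Pressure head at the aquifer top: ψ = h − z = 165.14 − 126.12 = 39.02 m.
P = ρgψ = 1000 × 9.81 × 39.02 = 382786 Pa ≈ 383 kPa.

P ≈ 383 kPa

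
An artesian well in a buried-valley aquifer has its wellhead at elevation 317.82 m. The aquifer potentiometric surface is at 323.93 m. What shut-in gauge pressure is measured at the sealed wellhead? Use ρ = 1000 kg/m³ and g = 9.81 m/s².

P ≈ 59.9 kPa

Head above the cap: Δh = 323.93 − 317.82 = 6.11 m.
P = ρgΔh = 1000 × 9.81 × 6.11 = 59939 Pa ≈ 59.9 kPa.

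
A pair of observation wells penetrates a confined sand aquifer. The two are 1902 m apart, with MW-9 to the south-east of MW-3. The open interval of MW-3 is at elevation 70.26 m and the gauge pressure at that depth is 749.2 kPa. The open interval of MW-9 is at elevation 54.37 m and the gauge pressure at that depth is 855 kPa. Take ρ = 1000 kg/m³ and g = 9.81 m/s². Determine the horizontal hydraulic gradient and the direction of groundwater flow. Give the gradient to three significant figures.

i ≈ 0.00268; groundwater flows toward the south-east

Pressure head at MW-3: ψ = P/(ρg) = 749.2×1000 / (1000 × 9.81) = 76.37 m.
Total head at MW-3: h = z + ψ = 70.26 + 76.37 = 146.63 m.
Pressure head at MW-9: ψ = P/(ρg) = 855×1000 / (1000 × 9.81) = 87.16 m.
Total head at MW-9: h = z + ψ = 54.37 + 87.16 = 141.53 m.
Head difference: h(MW-3) − h(MW-9) = 146.63 − 141.53 = 5.10 m.
Hydraulic gradient: i = |Δh| / L = 5.10 / 1902 = 0.00268.
Flow is from higher to lower head: from MW-3 toward MW-9, i.e. toward the south-east.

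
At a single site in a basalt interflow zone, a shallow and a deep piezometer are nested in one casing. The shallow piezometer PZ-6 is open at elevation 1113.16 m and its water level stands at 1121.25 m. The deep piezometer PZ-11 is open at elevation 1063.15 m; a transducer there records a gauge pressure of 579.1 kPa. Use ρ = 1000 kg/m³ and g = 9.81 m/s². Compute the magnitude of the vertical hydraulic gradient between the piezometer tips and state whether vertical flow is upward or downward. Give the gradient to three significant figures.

|i_v| ≈ 0.0186; vertical flow is upward

Total head at PZ-6: h = 1121.25 m (water level in the standpipe).
Pressure head at PZ-11: ψ = P/(ρg) = 579.1×1000 / (1000 × 9.81) = 59.03 m.
Total head at PZ-11: h = z + ψ = 1063.15 + 59.03 = 1122.18 m.
Δh = h(PZ-6) − h(PZ-11) = 1121.25 − 1122.18 = -0.93 m.
Vertical separation Δz = 1113.16 − 1063.15 = 50.01 m.
|i_v| = |Δh| / Δz = 0.93 / 50.01 = 0.0186.
Head is higher in the deep piezometer, so vertical flow is upward (discharge condition).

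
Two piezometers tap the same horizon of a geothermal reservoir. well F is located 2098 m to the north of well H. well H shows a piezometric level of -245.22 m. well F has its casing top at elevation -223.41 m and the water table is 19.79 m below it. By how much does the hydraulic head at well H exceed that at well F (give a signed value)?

Total head at well H: h = -245.22 m (water level in the piezometer is the total head).
Total head at well F: h = -223.41 − 19.79 = -243.20 m.
Head difference: h(well H) − h(well F) = -245.22 − (-243.20) = -2.02 m.

Δh ≈ -2.02 m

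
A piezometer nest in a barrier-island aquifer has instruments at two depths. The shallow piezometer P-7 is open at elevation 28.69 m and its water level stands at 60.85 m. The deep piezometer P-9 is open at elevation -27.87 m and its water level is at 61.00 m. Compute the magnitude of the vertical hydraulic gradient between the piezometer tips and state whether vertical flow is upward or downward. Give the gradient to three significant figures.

|i_v| ≈ 0.00265; vertical flow is upward

Total head at P-7: h = 60.85 m (water level in the standpipe).
Total head at P-9: h = 61.00 m.
Δh = h(P-7) − h(P-9) = 60.85 − 61.00 = -0.15 m.
Vertical separation Δz = 28.69 − (-27.87) = 56.56 m.
|i_v| = |Δh| / Δz = 0.15 / 56.56 = 0.00265.
Head is higher in the deep piezometer, so vertical flow is upward (discharge condition).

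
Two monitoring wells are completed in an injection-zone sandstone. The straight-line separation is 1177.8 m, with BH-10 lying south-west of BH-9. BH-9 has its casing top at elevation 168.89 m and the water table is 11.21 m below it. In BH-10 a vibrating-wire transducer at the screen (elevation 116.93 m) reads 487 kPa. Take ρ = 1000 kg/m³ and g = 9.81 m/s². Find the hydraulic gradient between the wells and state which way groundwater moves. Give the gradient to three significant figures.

Total head at BH-9: h = 168.89 − 11.21 = 157.68 m.
Pressure head at BH-10: ψ = P/(ρg) = 487×1000 / (1000 × 9.81) = 49.64 m.
Total head at BH-10: h = z + ψ = 116.93 + 49.64 = 166.57 m.
Head difference: h(BH-9) − h(BH-10) = 157.68 − 166.57 = -8.89 m.
Hydraulic gradient: i = |Δh| / L = 8.89 / 1177.8 = 0.00755.
Flow is from higher to lower head: from BH-10 toward BH-9, i.e. toward the north-east.

i ≈ 0.00755; groundwater flows toward the north-east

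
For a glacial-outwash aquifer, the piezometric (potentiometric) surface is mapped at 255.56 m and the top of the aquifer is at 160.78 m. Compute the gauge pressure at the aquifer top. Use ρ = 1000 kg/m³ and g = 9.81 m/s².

Pressure head at the aquifer top: ψ = h − z = 255.56 − 160.78 = 94.78 m.
P = ρgψ = 1000 × 9.81 × 94.78 = 929792 Pa ≈ 930 kPa.

P ≈ 930 kPa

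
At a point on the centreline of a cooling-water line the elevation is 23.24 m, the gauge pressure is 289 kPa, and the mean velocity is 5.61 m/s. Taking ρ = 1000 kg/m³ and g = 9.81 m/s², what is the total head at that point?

h ≈ 54.30 m

Pressure head ψ = P/(ρg) = 289×1000 / (1000 × 9.81) = 29.46 m.
Velocity head = v²/(2g) = 5.61² / (2 × 9.81) = 1.604 m.
h = z + ψ + v²/(2g) = 23.24 + 29.46 + 1.604 = 54.30 m.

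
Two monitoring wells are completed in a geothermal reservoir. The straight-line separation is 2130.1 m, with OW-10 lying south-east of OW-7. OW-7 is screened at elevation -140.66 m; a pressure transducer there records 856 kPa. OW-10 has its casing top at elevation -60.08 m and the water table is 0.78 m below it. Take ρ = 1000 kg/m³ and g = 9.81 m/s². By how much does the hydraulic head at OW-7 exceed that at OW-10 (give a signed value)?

Pressure head at OW-7: ψ = P/(ρg) = 856×1000 / (1000 × 9.81) = 87.26 m.
Total head at OW-7: h = z + ψ = -140.66 + 87.26 = -53.40 m.
Total head at OW-10: h = -60.08 − 0.78 = -60.86 m.
Head difference: h(OW-7) − h(OW-10) = -53.40 − (-60.86) = 7.46 m.

Δh ≈ 7.46 m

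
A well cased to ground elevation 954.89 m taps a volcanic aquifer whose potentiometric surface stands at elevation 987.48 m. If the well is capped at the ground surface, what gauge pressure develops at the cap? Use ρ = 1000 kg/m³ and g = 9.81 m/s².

Head above the cap: Δh = 987.48 − 954.89 = 32.59 m.
P = ρgΔh = 1000 × 9.81 × 32.59 = 319708 Pa ≈ 320 kPa.

P ≈ 320 kPa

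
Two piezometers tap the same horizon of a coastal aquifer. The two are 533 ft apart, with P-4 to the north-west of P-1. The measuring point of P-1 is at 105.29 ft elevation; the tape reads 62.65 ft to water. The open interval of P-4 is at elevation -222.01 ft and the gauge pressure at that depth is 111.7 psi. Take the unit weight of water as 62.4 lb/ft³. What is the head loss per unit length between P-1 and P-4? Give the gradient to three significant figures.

i ≈ 0.0129 ft/ft

Total head at P-1: h = 105.29 − 62.65 = 42.64 ft.
Pressure head at P-4: ψ = 144·P/γ = 144 × 111.7 / 62.4 = 257.77 ft.
Total head at P-4: h = z + ψ = -222.01 + 257.77 = 35.76 ft.
Head difference: h(P-1) − h(P-4) = 42.64 − 35.76 = 6.88 ft.
Hydraulic gradient: i = |Δh| / L = 6.88 / 533 = 0.0129.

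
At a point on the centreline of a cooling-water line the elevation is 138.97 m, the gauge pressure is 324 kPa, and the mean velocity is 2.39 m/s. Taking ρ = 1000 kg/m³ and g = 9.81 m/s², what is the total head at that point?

h ≈ 172.29 m

Pressure head ψ = P/(ρg) = 324×1000 / (1000 × 9.81) = 33.03 m.
Velocity head = v²/(2g) = 2.39² / (2 × 9.81) = 0.291 m.
h = z + ψ + v²/(2g) = 138.97 + 33.03 + 0.291 = 172.29 m.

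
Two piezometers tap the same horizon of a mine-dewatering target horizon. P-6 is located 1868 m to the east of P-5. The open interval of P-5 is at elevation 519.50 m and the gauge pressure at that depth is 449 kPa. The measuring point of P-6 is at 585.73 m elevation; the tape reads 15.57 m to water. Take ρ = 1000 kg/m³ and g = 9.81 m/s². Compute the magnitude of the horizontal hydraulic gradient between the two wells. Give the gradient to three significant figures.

i ≈ 0.00262

Pressure head at P-5: ψ = P/(ρg) = 449×1000 / (1000 × 9.81) = 45.77 m.
Total head at P-5: h = z + ψ = 519.50 + 45.77 = 565.27 m.
Total head at P-6: h = 585.73 − 15.57 = 570.16 m.
Head difference: h(P-5) − h(P-6) = 565.27 − 570.16 = -4.89 m.
Hydraulic gradient: i = |Δh| / L = 4.89 / 1868 = 0.00262.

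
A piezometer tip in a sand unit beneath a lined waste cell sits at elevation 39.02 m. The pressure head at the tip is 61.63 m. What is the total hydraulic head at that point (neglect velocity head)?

h ≈ 100.65 m

h = z + ψ = 39.02 + 61.63 = 100.65 m.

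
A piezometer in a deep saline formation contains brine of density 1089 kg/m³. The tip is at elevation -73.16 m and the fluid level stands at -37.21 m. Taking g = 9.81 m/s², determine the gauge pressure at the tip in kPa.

P ≈ 384 kPa

Pressure head ψ = h − z = -37.21 − (-73.16) = 35.95 m.
P = ρgψ = 1089 × 9.81 × 35.95 = 384057 Pa ≈ 384 kPa.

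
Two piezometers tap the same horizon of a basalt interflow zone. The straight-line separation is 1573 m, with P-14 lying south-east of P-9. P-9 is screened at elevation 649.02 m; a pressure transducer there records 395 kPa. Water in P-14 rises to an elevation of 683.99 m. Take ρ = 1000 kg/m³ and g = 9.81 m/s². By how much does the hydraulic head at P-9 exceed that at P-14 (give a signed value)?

Δh ≈ 5.30 m

Pressure head at P-9: ψ = P/(ρg) = 395×1000 / (1000 × 9.81) = 40.27 m.
Total head at P-9: h = z + ψ = 649.02 + 40.27 = 689.29 m.
Total head at P-14: h = 683.99 m (water level in the piezometer is the total head).
Head difference: h(P-9) − h(P-14) = 689.29 − 683.99 = 5.30 m.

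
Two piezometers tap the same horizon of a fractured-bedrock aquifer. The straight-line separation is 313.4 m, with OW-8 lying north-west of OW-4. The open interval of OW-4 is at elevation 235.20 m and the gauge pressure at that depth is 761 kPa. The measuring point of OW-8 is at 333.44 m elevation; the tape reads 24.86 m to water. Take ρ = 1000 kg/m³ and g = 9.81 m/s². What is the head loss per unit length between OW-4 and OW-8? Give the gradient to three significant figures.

i ≈ 0.0134 m/m

Pressure head at OW-4: ψ = P/(ρg) = 761×1000 / (1000 × 9.81) = 77.57 m.
Total head at OW-4: h = z + ψ = 235.20 + 77.57 = 312.77 m.
Total head at OW-8: h = 333.44 − 24.86 = 308.58 m.
Head difference: h(OW-4) − h(OW-8) = 312.77 − 308.58 = 4.19 m.
Hydraulic gradient: i = |Δh| / L = 4.19 / 313.4 = 0.0134.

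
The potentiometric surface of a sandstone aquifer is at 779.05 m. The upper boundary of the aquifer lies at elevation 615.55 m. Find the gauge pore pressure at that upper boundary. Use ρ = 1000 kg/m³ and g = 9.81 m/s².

P ≈ 1600 kPa

Pressure head at the aquifer top: ψ = h − z = 779.05 − 615.55 = 163.50 m.
P = ρgψ = 1000 × 9.81 × 163.50 = 1603935 Pa ≈ 1600 kPa.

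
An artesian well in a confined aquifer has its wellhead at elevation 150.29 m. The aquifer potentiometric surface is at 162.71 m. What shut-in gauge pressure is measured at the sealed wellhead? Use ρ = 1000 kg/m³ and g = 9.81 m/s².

Head above the cap: Δh = 162.71 − 150.29 = 12.42 m.
P = ρgΔh = 1000 × 9.81 × 12.42 = 121840 Pa ≈ 122 kPa.

P ≈ 122 kPa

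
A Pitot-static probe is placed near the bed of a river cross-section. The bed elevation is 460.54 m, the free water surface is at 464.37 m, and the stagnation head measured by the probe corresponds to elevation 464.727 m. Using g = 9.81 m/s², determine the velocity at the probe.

v ≈ 2.65 m/s

Near the bed, under hydrostatic conditions, the piezometric head (z + ψ) equals the free-surface elevation, 464.37 m.
Velocity head = total − piezometric = 464.727 − 464.37 = 0.357 m.
v = √(2g·h_v) = √(2 × 9.81 × 0.357) = 2.65 m/s.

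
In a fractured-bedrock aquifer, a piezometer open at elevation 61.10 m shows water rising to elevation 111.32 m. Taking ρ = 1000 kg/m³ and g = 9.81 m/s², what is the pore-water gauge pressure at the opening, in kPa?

Pressure head ψ = h − z = 111.32 − 61.10 = 50.22 m.
P = ρgψ = 1000 × 9.81 × 50.22 = 492658 Pa ≈ 493 kPa.

P ≈ 493 kPa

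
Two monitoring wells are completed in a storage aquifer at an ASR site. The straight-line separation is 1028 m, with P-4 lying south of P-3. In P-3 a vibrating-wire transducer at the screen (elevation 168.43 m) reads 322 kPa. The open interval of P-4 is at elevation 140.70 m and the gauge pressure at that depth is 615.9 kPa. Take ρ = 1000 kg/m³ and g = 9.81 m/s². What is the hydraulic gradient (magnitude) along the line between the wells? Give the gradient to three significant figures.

Pressure head at P-3: ψ = P/(ρg) = 322×1000 / (1000 × 9.81) = 32.82 m.
Total head at P-3: h = z + ψ = 168.43 + 32.82 = 201.25 m.
Pressure head at P-4: ψ = P/(ρg) = 615.9×1000 / (1000 × 9.81) = 62.78 m.
Total head at P-4: h = z + ψ = 140.70 + 62.78 = 203.48 m.
Head difference: h(P-3) − h(P-4) = 201.25 − 203.48 = -2.23 m.
Hydraulic gradient: i = |Δh| / L = 2.23 / 1028 = 0.00217.

i ≈ 0.00217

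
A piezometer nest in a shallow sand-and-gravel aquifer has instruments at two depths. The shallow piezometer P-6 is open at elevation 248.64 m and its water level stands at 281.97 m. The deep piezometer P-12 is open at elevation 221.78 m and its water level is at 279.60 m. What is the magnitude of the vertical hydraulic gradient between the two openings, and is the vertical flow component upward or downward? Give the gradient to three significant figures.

Total head at P-6: h = 281.97 m (water level in the standpipe).
Total head at P-12: h = 279.60 m.
Δh = h(P-6) − h(P-12) = 281.97 − 279.60 = 2.37 m.
Vertical separation Δz = 248.64 − 221.78 = 26.86 m.
|i_v| = |Δh| / Δz = 2.37 / 26.86 = 0.0882.
Head is higher in the shallow piezometer, so vertical flow is downward (recharge condition).

|i_v| ≈ 0.0882; vertical flow is downward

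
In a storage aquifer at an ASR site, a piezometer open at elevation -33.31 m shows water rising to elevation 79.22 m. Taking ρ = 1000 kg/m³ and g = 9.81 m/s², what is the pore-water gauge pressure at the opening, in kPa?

Pressure head ψ = h − z = 79.22 − (-33.31) = 112.53 m.
P = ρgψ = 1000 × 9.81 × 112.53 = 1103919 Pa ≈ 1100 kPa.

P ≈ 1100 kPa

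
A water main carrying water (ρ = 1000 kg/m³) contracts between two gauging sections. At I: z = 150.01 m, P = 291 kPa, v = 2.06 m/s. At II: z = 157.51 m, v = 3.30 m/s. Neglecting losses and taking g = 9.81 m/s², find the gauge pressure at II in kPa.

Pressure head at I: ψ₁ = P₁/(ρg) = 291×1000 / (1000 × 9.81) = 29.66 m.
Velocity heads: v₁²/2g = 2.06²/19.62 = 0.216 m; v₂²/2g = 3.30²/19.62 = 0.555 m.
Total head H = z₁ + ψ₁ + v₁²/2g = 150.01 + 29.66 + 0.216 = 179.89 m.
ψ₂ = H − z₂ − v₂²/2g = 179.89 − 157.51 − 0.555 = 21.82 m.
P₂ = ρgψ₂ = 1000 × 9.81 × 21.82 ≈ 214 kPa.

P₂ ≈ 214 kPa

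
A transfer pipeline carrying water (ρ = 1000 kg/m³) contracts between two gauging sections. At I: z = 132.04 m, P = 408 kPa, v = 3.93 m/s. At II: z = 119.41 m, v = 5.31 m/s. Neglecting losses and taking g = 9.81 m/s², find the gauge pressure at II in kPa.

P₂ ≈ 526 kPa

Pressure head at I: ψ₁ = P₁/(ρg) = 408×1000 / (1000 × 9.81) = 41.59 m.
Velocity heads: v₁²/2g = 3.93²/19.62 = 0.787 m; v₂²/2g = 5.31²/19.62 = 1.437 m.
Total head H = z₁ + ψ₁ + v₁²/2g = 132.04 + 41.59 + 0.787 = 174.42 m.
ψ₂ = H − z₂ − v₂²/2g = 174.42 − 119.41 − 1.437 = 53.57 m.
P₂ = ρgψ₂ = 1000 × 9.81 × 53.57 ≈ 526 kPa.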